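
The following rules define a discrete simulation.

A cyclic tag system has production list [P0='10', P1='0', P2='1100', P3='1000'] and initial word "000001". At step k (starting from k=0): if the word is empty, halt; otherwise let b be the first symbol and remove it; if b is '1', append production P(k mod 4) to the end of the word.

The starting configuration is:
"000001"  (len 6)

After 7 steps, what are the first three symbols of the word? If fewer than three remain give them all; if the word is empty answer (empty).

(empty)

k=0  "000001"  (len 6)
k=1  "00001"  (len 5)
k=2  "0001"  (len 4)
k=3  "001"  (len 3)
k=4  "01"  (len 2)
k=5  "1"  (len 1)
k=6  "0"  (len 1)
k=7  (halted — word empty)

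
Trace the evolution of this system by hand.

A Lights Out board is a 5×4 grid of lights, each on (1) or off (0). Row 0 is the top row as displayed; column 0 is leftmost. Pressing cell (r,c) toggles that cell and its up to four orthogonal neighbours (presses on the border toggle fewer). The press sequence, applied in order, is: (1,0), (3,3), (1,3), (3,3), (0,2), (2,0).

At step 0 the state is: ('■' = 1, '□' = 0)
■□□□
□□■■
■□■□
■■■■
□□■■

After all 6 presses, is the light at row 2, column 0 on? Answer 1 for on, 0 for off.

0) ■□□□
□□■■
■□■□
■■■■
□□■■
1) □□□□
■■■■
□□■□
■■■■
□□■■
2) □□□□
■■■■
□□■■
■■□□
□□■□
3) □□□■
■■□□
□□■□
■■□□
□□■□
4) □□□■
■■□□
□□■■
■■■■
□□■■
5) □■■□
■■■□
□□■■
■■■■
□□■■
6) □■■□
□■■□
■■■■
□■■■
□□■■

1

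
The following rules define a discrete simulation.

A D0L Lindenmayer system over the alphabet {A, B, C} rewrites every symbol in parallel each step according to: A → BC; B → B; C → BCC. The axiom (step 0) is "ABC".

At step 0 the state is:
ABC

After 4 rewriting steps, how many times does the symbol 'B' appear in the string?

gen 0: ABC
gen 1: BCBBCC
gen 2: BBCCBBBCCBCC
gen 3: BBBCCBCCBBBBCCBCCBBCCBCC
gen 4: BBBBCCBCCBBCCBCCBBBBBCCBCCBBCCBCCBBBCCBCCBBCCBCC

24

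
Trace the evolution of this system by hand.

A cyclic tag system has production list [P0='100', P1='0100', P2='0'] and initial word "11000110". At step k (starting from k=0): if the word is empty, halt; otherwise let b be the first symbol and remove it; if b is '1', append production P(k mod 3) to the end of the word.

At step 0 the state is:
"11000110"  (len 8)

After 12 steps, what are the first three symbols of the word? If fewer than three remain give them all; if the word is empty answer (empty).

gen 0: "11000110"  (len 8)
gen 1: "1000110100"  (len 10)
gen 2: "0001101000100"  (len 13)
gen 3: "001101000100"  (len 12)
gen 4: "01101000100"  (len 11)
gen 5: "1101000100"  (len 10)
gen 6: "1010001000"  (len 10)
gen 7: "010001000100"  (len 12)
gen 8: "10001000100"  (len 11)
gen 9: "00010001000"  (len 11)
gen 10: "0010001000"  (len 10)
gen 11: "010001000"  (len 9)
gen 12: "10001000"  (len 8)

100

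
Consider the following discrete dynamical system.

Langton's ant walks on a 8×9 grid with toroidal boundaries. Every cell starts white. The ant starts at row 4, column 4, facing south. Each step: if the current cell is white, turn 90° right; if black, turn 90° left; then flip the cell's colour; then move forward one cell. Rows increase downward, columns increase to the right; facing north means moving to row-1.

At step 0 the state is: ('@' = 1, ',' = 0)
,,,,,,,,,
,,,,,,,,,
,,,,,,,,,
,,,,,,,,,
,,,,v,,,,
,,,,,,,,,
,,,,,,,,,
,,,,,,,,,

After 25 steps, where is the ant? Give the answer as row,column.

2,5

step 0: ,,,,,,,,,
,,,,,,,,,
,,,,,,,,,
,,,,,,,,,
,,,,v,,,,
,,,,,,,,,
,,,,,,,,,
,,,,,,,,,
step 1: ,,,,,,,,,
,,,,,,,,,
,,,,,,,,,
,,,,,,,,,
,,,<@,,,,
,,,,,,,,,
,,,,,,,,,
,,,,,,,,,
step 2: ,,,,,,,,,
,,,,,,,,,
,,,,,,,,,
,,,^,,,,,
,,,@@,,,,
,,,,,,,,,
,,,,,,,,,
,,,,,,,,,
step 3: ,,,,,,,,,
,,,,,,,,,
,,,,,,,,,
,,,@>,,,,
,,,@@,,,,
,,,,,,,,,
,,,,,,,,,
,,,,,,,,,
step 4: ,,,,,,,,,
,,,,,,,,,
,,,,,,,,,
,,,@@,,,,
,,,@v,,,,
,,,,,,,,,
,,,,,,,,,
,,,,,,,,,
step 5: ,,,,,,,,,
,,,,,,,,,
,,,,,,,,,
,,,@@,,,,
,,,@,>,,,
,,,,,,,,,
,,,,,,,,,
,,,,,,,,,
step 6: ,,,,,,,,,
,,,,,,,,,
,,,,,,,,,
,,,@@,,,,
,,,@,@,,,
,,,,,v,,,
,,,,,,,,,
,,,,,,,,,
step 7: ,,,,,,,,,
,,,,,,,,,
,,,,,,,,,
,,,@@,,,,
,,,@,@,,,
,,,,<@,,,
,,,,,,,,,
,,,,,,,,,
step 8: ,,,,,,,,,
,,,,,,,,,
,,,,,,,,,
,,,@@,,,,
,,,@^@,,,
,,,,@@,,,
,,,,,,,,,
,,,,,,,,,
step 9: ,,,,,,,,,
,,,,,,,,,
,,,,,,,,,
,,,@@,,,,
,,,@@>,,,
,,,,@@,,,
,,,,,,,,,
,,,,,,,,,
step 10: ,,,,,,,,,
,,,,,,,,,
,,,,,,,,,
,,,@@^,,,
,,,@@,,,,
,,,,@@,,,
,,,,,,,,,
,,,,,,,,,
step 11: ,,,,,,,,,
,,,,,,,,,
,,,,,,,,,
,,,@@@>,,
,,,@@,,,,
,,,,@@,,,
,,,,,,,,,
,,,,,,,,,
step 12: ,,,,,,,,,
,,,,,,,,,
,,,,,,,,,
,,,@@@@,,
,,,@@,v,,
,,,,@@,,,
,,,,,,,,,
,,,,,,,,,
step 13: ,,,,,,,,,
,,,,,,,,,
,,,,,,,,,
,,,@@@@,,
,,,@@<@,,
,,,,@@,,,
,,,,,,,,,
,,,,,,,,,
step 14: ,,,,,,,,,
,,,,,,,,,
,,,,,,,,,
,,,@@^@,,
,,,@@@@,,
,,,,@@,,,
,,,,,,,,,
,,,,,,,,,
step 15: ,,,,,,,,,
,,,,,,,,,
,,,,,,,,,
,,,@<,@,,
,,,@@@@,,
,,,,@@,,,
,,,,,,,,,
,,,,,,,,,
step 16: ,,,,,,,,,
,,,,,,,,,
,,,,,,,,,
,,,@,,@,,
,,,@v@@,,
,,,,@@,,,
,,,,,,,,,
,,,,,,,,,
step 17: ,,,,,,,,,
,,,,,,,,,
,,,,,,,,,
,,,@,,@,,
,,,@,>@,,
,,,,@@,,,
,,,,,,,,,
,,,,,,,,,
step 18: ,,,,,,,,,
,,,,,,,,,
,,,,,,,,,
,,,@,^@,,
,,,@,,@,,
,,,,@@,,,
,,,,,,,,,
,,,,,,,,,
step 19: ,,,,,,,,,
,,,,,,,,,
,,,,,,,,,
,,,@,@>,,
,,,@,,@,,
,,,,@@,,,
,,,,,,,,,
,,,,,,,,,
step 20: ,,,,,,,,,
,,,,,,,,,
,,,,,,^,,
,,,@,@,,,
,,,@,,@,,
,,,,@@,,,
,,,,,,,,,
,,,,,,,,,
step 21: ,,,,,,,,,
,,,,,,,,,
,,,,,,@>,
,,,@,@,,,
,,,@,,@,,
,,,,@@,,,
,,,,,,,,,
,,,,,,,,,
step 22: ,,,,,,,,,
,,,,,,,,,
,,,,,,@@,
,,,@,@,v,
,,,@,,@,,
,,,,@@,,,
,,,,,,,,,
,,,,,,,,,
step 23: ,,,,,,,,,
,,,,,,,,,
,,,,,,@@,
,,,@,@<@,
,,,@,,@,,
,,,,@@,,,
,,,,,,,,,
,,,,,,,,,
step 24: ,,,,,,,,,
,,,,,,,,,
,,,,,,^@,
,,,@,@@@,
,,,@,,@,,
,,,,@@,,,
,,,,,,,,,
,,,,,,,,,
step 25: ,,,,,,,,,
,,,,,,,,,
,,,,,<,@,
,,,@,@@@,
,,,@,,@,,
,,,,@@,,,
,,,,,,,,,
,,,,,,,,,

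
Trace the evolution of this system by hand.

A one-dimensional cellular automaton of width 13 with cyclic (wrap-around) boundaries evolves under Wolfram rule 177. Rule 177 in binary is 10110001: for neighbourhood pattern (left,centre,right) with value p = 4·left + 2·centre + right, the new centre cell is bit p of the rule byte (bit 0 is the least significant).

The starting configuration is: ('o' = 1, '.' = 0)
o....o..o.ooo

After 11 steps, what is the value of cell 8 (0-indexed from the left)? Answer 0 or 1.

0) o....o..o.ooo
1) .ooo..o..o.oo
2) o.o.o..o..o..
3) .o.o.o..o..o.
4) ..o.o.o..o..o
5) o..o.o.o..o..
6) .o..o.o.o..o.
7) ..o..o.o.o..o
8) o..o..o.o.o..
9) .o..o..o.o.o.
10) ..o..o..o.o.o
11) o..o..o..o.o.

0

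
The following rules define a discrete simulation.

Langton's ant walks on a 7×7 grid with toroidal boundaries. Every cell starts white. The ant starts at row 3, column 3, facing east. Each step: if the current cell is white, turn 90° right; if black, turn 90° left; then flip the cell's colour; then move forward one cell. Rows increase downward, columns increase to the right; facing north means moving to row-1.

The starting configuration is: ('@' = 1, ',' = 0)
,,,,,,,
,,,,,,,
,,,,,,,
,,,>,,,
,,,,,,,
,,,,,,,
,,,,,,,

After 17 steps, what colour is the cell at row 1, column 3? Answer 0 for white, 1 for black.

1

t=0: ,,,,,,,
,,,,,,,
,,,,,,,
,,,>,,,
,,,,,,,
,,,,,,,
,,,,,,,
t=1: ,,,,,,,
,,,,,,,
,,,,,,,
,,,@,,,
,,,v,,,
,,,,,,,
,,,,,,,
t=2: ,,,,,,,
,,,,,,,
,,,,,,,
,,,@,,,
,,<@,,,
,,,,,,,
,,,,,,,
t=3: ,,,,,,,
,,,,,,,
,,,,,,,
,,^@,,,
,,@@,,,
,,,,,,,
,,,,,,,
t=4: ,,,,,,,
,,,,,,,
,,,,,,,
,,@>,,,
,,@@,,,
,,,,,,,
,,,,,,,
t=5: ,,,,,,,
,,,,,,,
,,,^,,,
,,@,,,,
,,@@,,,
,,,,,,,
,,,,,,,
t=6: ,,,,,,,
,,,,,,,
,,,@>,,
,,@,,,,
,,@@,,,
,,,,,,,
,,,,,,,
t=7: ,,,,,,,
,,,,,,,
,,,@@,,
,,@,v,,
,,@@,,,
,,,,,,,
,,,,,,,
t=8: ,,,,,,,
,,,,,,,
,,,@@,,
,,@<@,,
,,@@,,,
,,,,,,,
,,,,,,,
t=9: ,,,,,,,
,,,,,,,
,,,^@,,
,,@@@,,
,,@@,,,
,,,,,,,
,,,,,,,
t=10: ,,,,,,,
,,,,,,,
,,<,@,,
,,@@@,,
,,@@,,,
,,,,,,,
,,,,,,,
t=11: ,,,,,,,
,,^,,,,
,,@,@,,
,,@@@,,
,,@@,,,
,,,,,,,
,,,,,,,
t=12: ,,,,,,,
,,@>,,,
,,@,@,,
,,@@@,,
,,@@,,,
,,,,,,,
,,,,,,,
t=13: ,,,,,,,
,,@@,,,
,,@v@,,
,,@@@,,
,,@@,,,
,,,,,,,
,,,,,,,
t=14: ,,,,,,,
,,@@,,,
,,<@@,,
,,@@@,,
,,@@,,,
,,,,,,,
,,,,,,,
t=15: ,,,,,,,
,,@@,,,
,,,@@,,
,,v@@,,
,,@@,,,
,,,,,,,
,,,,,,,
t=16: ,,,,,,,
,,@@,,,
,,,@@,,
,,,>@,,
,,@@,,,
,,,,,,,
,,,,,,,
t=17: ,,,,,,,
,,@@,,,
,,,^@,,
,,,,@,,
,,@@,,,
,,,,,,,
,,,,,,,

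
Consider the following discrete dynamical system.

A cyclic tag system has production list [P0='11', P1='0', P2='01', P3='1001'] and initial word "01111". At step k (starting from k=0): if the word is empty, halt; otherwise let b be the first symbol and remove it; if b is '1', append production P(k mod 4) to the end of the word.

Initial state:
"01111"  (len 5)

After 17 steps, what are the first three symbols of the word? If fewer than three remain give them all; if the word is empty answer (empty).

111

gen 0: "01111"  (len 5)
gen 1: "1111"  (len 4)
gen 2: "1110"  (len 4)
gen 3: "11001"  (len 5)
gen 4: "10011001"  (len 8)
gen 5: "001100111"  (len 9)
gen 6: "01100111"  (len 8)
gen 7: "1100111"  (len 7)
gen 8: "1001111001"  (len 10)
gen 9: "00111100111"  (len 11)
gen 10: "0111100111"  (len 10)
gen 11: "111100111"  (len 9)
gen 12: "111001111001"  (len 12)
gen 13: "1100111100111"  (len 13)
gen 14: "1001111001110"  (len 13)
gen 15: "00111100111001"  (len 14)
gen 16: "0111100111001"  (len 13)
gen 17: "111100111001"  (len 12)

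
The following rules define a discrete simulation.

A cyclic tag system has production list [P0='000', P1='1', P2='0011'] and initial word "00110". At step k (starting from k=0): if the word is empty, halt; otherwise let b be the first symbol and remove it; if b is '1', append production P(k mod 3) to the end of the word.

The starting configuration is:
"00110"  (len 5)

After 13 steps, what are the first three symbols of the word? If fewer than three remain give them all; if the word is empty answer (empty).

001

step 0: "00110"  (len 5)
step 1: "0110"  (len 4)
step 2: "110"  (len 3)
step 3: "100011"  (len 6)
step 4: "00011000"  (len 8)
step 5: "0011000"  (len 7)
step 6: "011000"  (len 6)
step 7: "11000"  (len 5)
step 8: "10001"  (len 5)
step 9: "00010011"  (len 8)
step 10: "0010011"  (len 7)
step 11: "010011"  (len 6)
step 12: "10011"  (len 5)
step 13: "0011000"  (len 7)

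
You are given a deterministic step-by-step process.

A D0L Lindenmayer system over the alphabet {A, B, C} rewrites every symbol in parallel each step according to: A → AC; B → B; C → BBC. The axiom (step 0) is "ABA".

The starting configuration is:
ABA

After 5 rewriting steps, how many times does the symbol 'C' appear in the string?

10

t=0: ABA
t=1: ACBAC
t=2: ACBBCBACBBC
t=3: ACBBCBBBBCBACBBCBBBBC
t=4: ACBBCBBBBCBBBBBBCBACBBCBBBBCBBBBBBC
t=5: ACBBCBBBBCBBBBBBCBBBBBBBBCBACBBCBBBBCBBBBBBCBBBBBBBBC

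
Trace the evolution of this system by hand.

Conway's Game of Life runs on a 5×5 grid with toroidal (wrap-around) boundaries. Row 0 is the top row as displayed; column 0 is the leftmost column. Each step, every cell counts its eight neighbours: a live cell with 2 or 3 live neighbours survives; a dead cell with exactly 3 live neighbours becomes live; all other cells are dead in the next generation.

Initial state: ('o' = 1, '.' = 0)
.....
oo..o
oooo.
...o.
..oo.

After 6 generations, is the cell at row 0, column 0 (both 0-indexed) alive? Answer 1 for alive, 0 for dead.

0

[0] .....
oo..o
oooo.
...o.
..oo.
[1] ooooo
...oo
...o.
.....
..oo.
[2] oo...
.o...
...oo
..oo.
o....
[3] oo...
.oo.o
...oo
..oo.
o.o.o
[4] .....
.oo.o
oo..o
ooo..
o.o.o
[5] ..o.o
.oooo
....o
..o..
o.ooo
[6] .....
.oo.o
oo..o
ooo..
o.o.o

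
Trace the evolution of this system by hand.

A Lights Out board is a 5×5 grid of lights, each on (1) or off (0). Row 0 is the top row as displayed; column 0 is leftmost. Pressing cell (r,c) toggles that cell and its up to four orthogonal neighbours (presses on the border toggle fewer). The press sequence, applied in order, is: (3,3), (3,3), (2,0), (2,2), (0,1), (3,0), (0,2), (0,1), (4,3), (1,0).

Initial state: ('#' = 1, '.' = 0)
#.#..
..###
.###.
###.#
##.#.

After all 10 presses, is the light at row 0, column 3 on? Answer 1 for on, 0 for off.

1

t=0: #.#..
..###
.###.
###.#
##.#.
t=1: #.#..
..###
.##..
##.#.
##...
t=2: #.#..
..###
.###.
###.#
##.#.
t=3: #.#..
#.###
#.##.
.##.#
##.#.
t=4: #.#..
#..##
##...
.#..#
##.#.
t=5: .#...
##.##
##...
.#..#
##.#.
t=6: .#...
##.##
.#...
#...#
.#.#.
t=7: ..##.
#####
.#...
#...#
.#.#.
t=8: ##.#.
#.###
.#...
#...#
.#.#.
t=9: ##.#.
#.###
.#...
#..##
.##.#
t=10: .#.#.
.####
##...
#..##
.##.#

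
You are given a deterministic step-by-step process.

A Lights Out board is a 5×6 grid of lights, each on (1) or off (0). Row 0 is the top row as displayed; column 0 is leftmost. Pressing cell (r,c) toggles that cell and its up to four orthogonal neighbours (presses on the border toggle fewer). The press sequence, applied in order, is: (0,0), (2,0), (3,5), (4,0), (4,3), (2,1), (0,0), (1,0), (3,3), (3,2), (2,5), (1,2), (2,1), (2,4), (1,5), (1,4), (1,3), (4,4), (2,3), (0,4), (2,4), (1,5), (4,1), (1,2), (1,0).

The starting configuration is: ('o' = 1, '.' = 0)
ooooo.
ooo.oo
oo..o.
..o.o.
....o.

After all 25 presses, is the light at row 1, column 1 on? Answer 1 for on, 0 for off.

1

step 0: ooooo.
ooo.oo
oo..o.
..o.o.
....o.
step 1: ..ooo.
.oo.oo
oo..o.
..o.o.
....o.
step 2: ..ooo.
ooo.oo
....o.
o.o.o.
....o.
step 3: ..ooo.
ooo.oo
....oo
o.o..o
....oo
step 4: ..ooo.
ooo.oo
....oo
..o..o
oo..oo
step 5: ..ooo.
ooo.oo
....oo
..oo.o
oooo.o
step 6: ..ooo.
o.o.oo
ooo.oo
.ooo.o
oooo.o
step 7: ooooo.
..o.oo
ooo.oo
.ooo.o
oooo.o
step 8: .oooo.
ooo.oo
.oo.oo
.ooo.o
oooo.o
step 9: .oooo.
ooo.oo
.ooooo
.o..oo
ooo..o
step 10: .oooo.
ooo.oo
.o.ooo
..oooo
oo...o
step 11: .oooo.
ooo.o.
.o.o..
..ooo.
oo...o
step 12: .o.oo.
o..oo.
.ooo..
..ooo.
oo...o
step 13: .o.oo.
oo.oo.
o..o..
.oooo.
oo...o
step 14: .o.oo.
oo.o..
o...oo
.ooo..
oo...o
step 15: .o.ooo
oo.ooo
o...o.
.ooo..
oo...o
step 16: .o.o.o
oo....
o.....
.ooo..
oo...o
step 17: .o...o
ooooo.
o..o..
.ooo..
oo...o
step 18: .o...o
ooooo.
o..o..
.oooo.
oo.oo.
step 19: .o...o
ooo.o.
o.o.o.
.oo.o.
oo.oo.
step 20: .o.oo.
ooo...
o.o.o.
.oo.o.
oo.oo.
step 21: .o.oo.
ooo.o.
o.oo.o
.oo...
oo.oo.
step 22: .o.ooo
ooo..o
o.oo..
.oo...
oo.oo.
step 23: .o.ooo
ooo..o
o.oo..
..o...
..ooo.
step 24: .ooooo
o..o.o
o..o..
..o...
..ooo.
step 25: oooooo
.o.o.o
...o..
..o...
..ooo.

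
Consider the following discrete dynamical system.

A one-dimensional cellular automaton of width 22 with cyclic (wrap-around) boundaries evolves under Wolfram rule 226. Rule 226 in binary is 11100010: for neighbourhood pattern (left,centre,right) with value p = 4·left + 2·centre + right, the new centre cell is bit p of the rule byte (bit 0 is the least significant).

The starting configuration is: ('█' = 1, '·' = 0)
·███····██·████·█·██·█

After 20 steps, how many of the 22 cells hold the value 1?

0) ·███····██·████·█·██·█
1) █·██···█·██·████·█·██·
2) ·█·█··█·█·██·████·█·██
3) █·█··█·█·█·██·████·█·█
4) ██··█·█·█·█·██·████·█·
5) ·█·█·█·█·█·█·██·████·█
6) █·█·█·█·█·█·█·██·████·
7) ·█·█·█·█·█·█·█·██·████
8) █·█·█·█·█·█·█·█·██·███
9) ██·█·█·█·█·█·█·█·██·██
10) ███·█·█·█·█·█·█·█·██·█
11) ████·█·█·█·█·█·█·█·██·
12) ·████·█·█·█·█·█·█·█·██
13) █·████·█·█·█·█·█·█·█·█
14) ██·████·█·█·█·█·█·█·█·
15) ·██·████·█·█·█·█·█·█·█
16) █·██·████·█·█·█·█·█·█·
17) ·█·██·████·█·█·█·█·█·█
18) █·█·██·████·█·█·█·█·█·
19) ·█·█·██·████·█·█·█·█·█
20) █·█·█·██·████·█·█·█·█·

13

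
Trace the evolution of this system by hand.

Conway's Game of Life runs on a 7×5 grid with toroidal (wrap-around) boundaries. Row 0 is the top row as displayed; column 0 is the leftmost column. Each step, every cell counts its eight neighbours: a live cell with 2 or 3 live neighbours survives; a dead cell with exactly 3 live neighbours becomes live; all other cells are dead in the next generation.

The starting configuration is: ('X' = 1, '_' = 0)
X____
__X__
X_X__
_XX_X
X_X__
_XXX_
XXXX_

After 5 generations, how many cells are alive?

5

gen 0: X____
__X__
X_X__
_XX_X
X_X__
_XXX_
XXXX_
gen 1: X__XX
_____
X_X__
__X_X
X___X
_____
X__X_
gen 2: X__X_
XX_X_
_X_X_
____X
X__XX
X____
X__X_
gen 3: X__X_
XX_X_
_X_X_
__X__
X__X_
XX_X_
XX___
gen 4: _____
XX_X_
XX_XX
_XXXX
X__X_
_____
_____
gen 5: _____
_X_X_
_____
_____
XX_X_
_____
_____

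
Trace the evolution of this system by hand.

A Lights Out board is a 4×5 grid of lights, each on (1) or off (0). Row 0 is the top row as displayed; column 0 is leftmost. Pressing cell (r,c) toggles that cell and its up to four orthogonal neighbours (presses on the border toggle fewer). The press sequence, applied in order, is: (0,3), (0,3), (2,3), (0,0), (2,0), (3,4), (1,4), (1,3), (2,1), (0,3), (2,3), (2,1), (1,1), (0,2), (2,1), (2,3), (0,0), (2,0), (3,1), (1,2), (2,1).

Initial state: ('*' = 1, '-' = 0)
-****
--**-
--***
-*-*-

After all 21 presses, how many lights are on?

10

t=0: -****
--**-
--***
-*-*-
t=1: -*---
--*--
--***
-*-*-
t=2: -****
--**-
--***
-*-*-
t=3: -****
--*--
-----
-*---
t=4: *-***
*-*--
-----
-*---
t=5: *-***
--*--
**---
**---
t=6: *-***
--*--
**--*
**-**
t=7: *-**-
--***
**---
**-**
t=8: *-*--
-----
**-*-
**-**
t=9: *-*--
-*---
--**-
*--**
t=10: *--**
-*-*-
--**-
*--**
t=11: *--**
-*---
----*
*---*
t=12: *--**
-----
***-*
**--*
t=13: **-**
***--
*-*-*
**--*
t=14: *-*-*
**---
*-*-*
**--*
t=15: *-*-*
*----
-*--*
*---*
t=16: *-*-*
*--*-
-***-
*--**
t=17: -**-*
---*-
-***-
*--**
t=18: -**-*
*--*-
*-**-
---**
t=19: -**-*
*--*-
****-
*****
t=20: -*--*
***--
**-*-
*****
t=21: -*--*
*-*--
--**-
*-***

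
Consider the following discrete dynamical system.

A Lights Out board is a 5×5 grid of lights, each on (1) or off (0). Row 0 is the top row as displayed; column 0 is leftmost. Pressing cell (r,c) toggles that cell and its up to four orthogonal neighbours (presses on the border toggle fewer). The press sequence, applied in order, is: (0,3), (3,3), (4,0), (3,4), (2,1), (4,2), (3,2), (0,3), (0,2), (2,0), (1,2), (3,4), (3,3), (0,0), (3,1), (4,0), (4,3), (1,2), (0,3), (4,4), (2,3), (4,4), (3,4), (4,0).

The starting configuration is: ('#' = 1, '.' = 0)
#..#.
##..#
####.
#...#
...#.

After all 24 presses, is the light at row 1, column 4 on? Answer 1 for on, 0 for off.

1

gen 0: #..#.
##..#
####.
#...#
...#.
gen 1: #.#.#
##.##
####.
#...#
...#.
gen 2: #.#.#
##.##
###..
#.##.
.....
gen 3: #.#.#
##.##
###..
..##.
##...
gen 4: #.#.#
##.##
###.#
..#.#
##..#
gen 5: #.#.#
#..##
....#
.##.#
##..#
gen 6: #.#.#
#..##
....#
.#..#
#.###
gen 7: #.#.#
#..##
..#.#
..###
#..##
gen 8: #..#.
#...#
..#.#
..###
#..##
gen 9: ###..
#.#.#
..#.#
..###
#..##
gen 10: ###..
..#.#
###.#
#.###
#..##
gen 11: ##...
.#.##
##..#
#.###
#..##
gen 12: ##...
.#.##
##...
#.#..
#..#.
gen 13: ##...
.#.##
##.#.
#..##
#....
gen 14: .....
##.##
##.#.
#..##
#....
gen 15: .....
##.##
#..#.
.####
##...
gen 16: .....
##.##
#..#.
#####
.....
gen 17: .....
##.##
#..#.
###.#
..###
gen 18: ..#..
#.#.#
#.##.
###.#
..###
gen 19: ...##
#.###
#.##.
###.#
..###
gen 20: ...##
#.###
#.##.
###..
..#..
gen 21: ...##
#.#.#
#...#
####.
..#..
gen 22: ...##
#.#.#
#...#
#####
..###
gen 23: ...##
#.#.#
#....
###..
..##.
gen 24: ...##
#.#.#
#....
.##..
####.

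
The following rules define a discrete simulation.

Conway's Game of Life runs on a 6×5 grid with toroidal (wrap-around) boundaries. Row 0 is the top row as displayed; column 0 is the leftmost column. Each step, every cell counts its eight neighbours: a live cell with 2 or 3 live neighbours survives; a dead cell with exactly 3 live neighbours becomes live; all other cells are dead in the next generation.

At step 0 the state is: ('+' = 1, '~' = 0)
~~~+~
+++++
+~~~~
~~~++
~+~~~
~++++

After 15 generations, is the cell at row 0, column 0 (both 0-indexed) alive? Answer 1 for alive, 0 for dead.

1

k=0  ~~~+~
+++++
+~~~~
~~~++
~+~~~
~++++
k=1  ~~~~~
++++~
~~~~~
+~~~+
~+~~~
++~++
k=2  ~~~~~
~++~~
~~++~
+~~~~
~+++~
+++~+
k=3  ~~~+~
~+++~
~~++~
~~~~+
~~~+~
+~~~+
k=4  ++~+~
~+~~+
~+~~+
~~+~+
+~~+~
~~~++
k=5  ~+~+~
~+~++
~++~+
~++~+
+~+~~
~+~+~
k=6  ~+~+~
~+~~+
~~~~+
~~~~+
+~~~+
++~++
k=7  ~+~+~
~~+++
~~~++
~~~++
~+~~~
~+~+~
k=8  ++~~~
+~~~~
+~~~~
+~+++
+~~++
++~~~
k=9  ~~~~+
+~~~+
+~~+~
~~+~~
~~~~~
~~+~~
k=10  +~~++
+~~+~
++~+~
~~~~~
~~~~~
~~~~~
k=11  +~~+~
~~~+~
+++~~
~~~~~
~~~~~
~~~~+
k=12  ~~~+~
+~~+~
~++~~
~+~~~
~~~~~
~~~~+
k=13  ~~~+~
~+~++
+++~~
~++~~
~~~~~
~~~~~
k=14  ~~+++
~+~++
~~~~+
+~+~~
~~~~~
~~~~~
k=15  +~+~+
~~~~~
~++~+
~~~~~
~~~~~
~~~+~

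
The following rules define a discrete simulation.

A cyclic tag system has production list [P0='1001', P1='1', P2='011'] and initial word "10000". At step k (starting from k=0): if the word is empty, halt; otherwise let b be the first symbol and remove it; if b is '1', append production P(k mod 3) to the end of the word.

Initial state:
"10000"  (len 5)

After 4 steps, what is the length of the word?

gen 0: "10000"  (len 5)
gen 1: "00001001"  (len 8)
gen 2: "0001001"  (len 7)
gen 3: "001001"  (len 6)
gen 4: "01001"  (len 5)

5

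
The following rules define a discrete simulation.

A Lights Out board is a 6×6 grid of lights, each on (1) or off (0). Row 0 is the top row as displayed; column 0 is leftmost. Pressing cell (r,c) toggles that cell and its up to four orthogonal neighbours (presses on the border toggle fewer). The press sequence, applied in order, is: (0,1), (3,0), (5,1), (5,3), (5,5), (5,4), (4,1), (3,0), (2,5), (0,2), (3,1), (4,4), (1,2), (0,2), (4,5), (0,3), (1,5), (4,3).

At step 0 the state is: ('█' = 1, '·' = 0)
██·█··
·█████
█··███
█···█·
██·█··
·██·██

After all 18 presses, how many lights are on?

19

t=0: ██·█··
·█████
█··███
█···█·
██·█··
·██·██
t=1: ··██··
··████
█··███
█···█·
██·█··
·██·██
t=2: ··██··
··████
···███
·█··█·
·█·█··
·██·██
t=3: ··██··
··████
···███
·█··█·
···█··
█···██
t=4: ··██··
··████
···███
·█··█·
······
█·██·█
t=5: ··██··
··████
···███
·█··█·
·····█
█·███·
t=6: ··██··
··████
···███
·█··█·
····██
█·█··█
t=7: ··██··
··████
···███
····█·
███·██
███··█
t=8: ··██··
··████
█··███
██··█·
·██·██
███··█
t=9: ··██··
··███·
█··█··
██··██
·██·██
███··█
t=10: ·█····
···██·
█··█··
██··██
·██·██
███··█
t=11: ·█····
···██·
██·█··
··█·██
··█·██
███··█
t=12: ·█····
···██·
██·█··
··█··█
··██··
███·██
t=13: ·██···
·██·█·
████··
··█··█
··██··
███·██
t=14: ···█··
·█··█·
████··
··█··█
··██··
███·██
t=15: ···█··
·█··█·
████··
··█···
··████
███·█·
t=16: ··█·█·
·█·██·
████··
··█···
··████
███·█·
t=17: ··█·██
·█·█·█
████·█
··█···
··████
███·█·
t=18: ··█·██
·█·█·█
████·█
··██··
·····█
█████·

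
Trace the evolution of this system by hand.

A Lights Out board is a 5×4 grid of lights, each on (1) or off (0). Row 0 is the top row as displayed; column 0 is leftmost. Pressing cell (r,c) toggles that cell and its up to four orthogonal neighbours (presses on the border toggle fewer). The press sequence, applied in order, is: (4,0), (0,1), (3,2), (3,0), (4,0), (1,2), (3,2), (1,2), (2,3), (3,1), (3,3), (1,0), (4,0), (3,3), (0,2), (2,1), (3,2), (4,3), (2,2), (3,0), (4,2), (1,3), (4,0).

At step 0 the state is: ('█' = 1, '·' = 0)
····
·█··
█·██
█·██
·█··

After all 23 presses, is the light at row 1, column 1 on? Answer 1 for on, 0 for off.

step 0: ····
·█··
█·██
█·██
·█··
step 1: ····
·█··
█·██
··██
█···
step 2: ███·
····
█·██
··██
█···
step 3: ███·
····
█··█
·█··
█·█·
step 4: ███·
····
···█
█···
··█·
step 5: ███·
····
···█
····
███·
step 6: ██··
·███
··██
····
███·
step 7: ██··
·███
···█
·███
██··
step 8: ███·
····
··██
·███
██··
step 9: ███·
···█
····
·██·
██··
step 10: ███·
···█
·█··
█···
█···
step 11: ███·
···█
·█·█
█·██
█··█
step 12: ·██·
██·█
██·█
█·██
█··█
step 13: ·██·
██·█
██·█
··██
·█·█
step 14: ·██·
██·█
██··
····
·█··
step 15: ···█
████
██··
····
·█··
step 16: ···█
█·██
··█·
·█··
·█··
step 17: ···█
█·██
····
··██
·██·
step 18: ···█
█·██
····
··█·
·█·█
step 19: ···█
█··█
·███
····
·█·█
step 20: ···█
█··█
████
██··
██·█
step 21: ···█
█··█
████
███·
█·█·
step 22: ····
█·█·
███·
███·
█·█·
step 23: ····
█·█·
███·
·██·
·██·

0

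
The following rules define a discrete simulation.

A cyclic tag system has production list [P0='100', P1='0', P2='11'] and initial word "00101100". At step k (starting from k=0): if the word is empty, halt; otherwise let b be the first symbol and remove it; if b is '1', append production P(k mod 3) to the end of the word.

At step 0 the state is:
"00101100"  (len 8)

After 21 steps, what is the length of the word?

gen 0: "00101100"  (len 8)
gen 1: "0101100"  (len 7)
gen 2: "101100"  (len 6)
gen 3: "0110011"  (len 7)
gen 4: "110011"  (len 6)
gen 5: "100110"  (len 6)
gen 6: "0011011"  (len 7)
gen 7: "011011"  (len 6)
gen 8: "11011"  (len 5)
gen 9: "101111"  (len 6)
gen 10: "01111100"  (len 8)
gen 11: "1111100"  (len 7)
gen 12: "11110011"  (len 8)
gen 13: "1110011100"  (len 10)
gen 14: "1100111000"  (len 10)
gen 15: "10011100011"  (len 11)
gen 16: "0011100011100"  (len 13)
gen 17: "011100011100"  (len 12)
gen 18: "11100011100"  (len 11)
gen 19: "1100011100100"  (len 13)
gen 20: "1000111001000"  (len 13)
gen 21: "00011100100011"  (len 14)

14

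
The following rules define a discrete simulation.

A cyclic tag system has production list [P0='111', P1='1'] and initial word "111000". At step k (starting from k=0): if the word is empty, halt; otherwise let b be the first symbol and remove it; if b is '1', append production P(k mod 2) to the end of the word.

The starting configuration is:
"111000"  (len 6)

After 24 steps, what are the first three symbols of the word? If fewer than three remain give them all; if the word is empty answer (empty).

111

gen 0: "111000"  (len 6)
gen 1: "11000111"  (len 8)
gen 2: "10001111"  (len 8)
gen 3: "0001111111"  (len 10)
gen 4: "001111111"  (len 9)
gen 5: "01111111"  (len 8)
gen 6: "1111111"  (len 7)
gen 7: "111111111"  (len 9)
gen 8: "111111111"  (len 9)
gen 9: "11111111111"  (len 11)
gen 10: "11111111111"  (len 11)
gen 11: "1111111111111"  (len 13)
gen 12: "1111111111111"  (len 13)
gen 13: "111111111111111"  (len 15)
gen 14: "111111111111111"  (len 15)
gen 15: "11111111111111111"  (len 17)
gen 16: "11111111111111111"  (len 17)
gen 17: "1111111111111111111"  (len 19)
gen 18: "1111111111111111111"  (len 19)
gen 19: "111111111111111111111"  (len 21)
gen 20: "111111111111111111111"  (len 21)
gen 21: "11111111111111111111111"  (len 23)
gen 22: "11111111111111111111111"  (len 23)
gen 23: "1111111111111111111111111"  (len 25)
gen 24: "1111111111111111111111111"  (len 25)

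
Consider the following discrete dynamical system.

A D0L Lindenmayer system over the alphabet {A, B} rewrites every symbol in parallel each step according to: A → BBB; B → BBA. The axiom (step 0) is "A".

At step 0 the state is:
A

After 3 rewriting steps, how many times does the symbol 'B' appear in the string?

step 0: A
step 1: BBB
step 2: BBABBABBA
step 3: BBABBABBBBBABBABBBBBABBABBB

21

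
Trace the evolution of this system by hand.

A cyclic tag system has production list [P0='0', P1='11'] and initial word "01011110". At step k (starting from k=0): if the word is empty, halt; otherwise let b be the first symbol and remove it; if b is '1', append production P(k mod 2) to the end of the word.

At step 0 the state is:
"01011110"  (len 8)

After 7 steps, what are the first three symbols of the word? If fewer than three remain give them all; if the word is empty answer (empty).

gen 0: "01011110"  (len 8)
gen 1: "1011110"  (len 7)
gen 2: "01111011"  (len 8)
gen 3: "1111011"  (len 7)
gen 4: "11101111"  (len 8)
gen 5: "11011110"  (len 8)
gen 6: "101111011"  (len 9)
gen 7: "011110110"  (len 9)

011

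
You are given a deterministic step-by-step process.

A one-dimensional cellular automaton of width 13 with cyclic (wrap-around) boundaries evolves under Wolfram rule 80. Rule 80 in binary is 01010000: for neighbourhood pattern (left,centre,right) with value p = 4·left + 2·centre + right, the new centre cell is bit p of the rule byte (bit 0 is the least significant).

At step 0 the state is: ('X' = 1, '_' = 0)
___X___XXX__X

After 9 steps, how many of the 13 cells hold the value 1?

t=0: ___X___XXX__X
t=1: X___X____XX__
t=2: _X___X____XX_
t=3: __X___X____XX
t=4: X__X___X____X
t=5: XX__X___X____
t=6: _XX__X___X___
t=7: __XX__X___X__
t=8: ___XX__X___X_
t=9: ____XX__X___X

4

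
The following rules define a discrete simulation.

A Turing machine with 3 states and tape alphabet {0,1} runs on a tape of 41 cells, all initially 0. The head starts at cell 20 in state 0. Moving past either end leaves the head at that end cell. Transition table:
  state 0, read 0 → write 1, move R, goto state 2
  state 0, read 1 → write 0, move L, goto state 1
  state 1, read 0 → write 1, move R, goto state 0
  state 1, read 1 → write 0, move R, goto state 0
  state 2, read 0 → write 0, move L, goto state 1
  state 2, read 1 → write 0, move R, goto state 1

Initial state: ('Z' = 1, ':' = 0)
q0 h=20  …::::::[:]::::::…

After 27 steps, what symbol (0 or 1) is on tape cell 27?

0

k=0  q0 h=20  …::::::[:]::::::…
k=1  q2 h=21  …:::::Z[:]::::::…
k=2  q1 h=20  …::::::[Z]::::::…
k=3  q0 h=21  …::::::[:]::::::…
k=4  q2 h=22  …:::::Z[:]::::::…
k=5  q1 h=21  …::::::[Z]::::::…
k=6  q0 h=22  …::::::[:]::::::…
k=7  q2 h=23  …:::::Z[:]::::::…
k=8  q1 h=22  …::::::[Z]::::::…
k=9  q0 h=23  …::::::[:]::::::…
k=10  q2 h=24  …:::::Z[:]::::::…
k=11  q1 h=23  …::::::[Z]::::::…
k=12  q0 h=24  …::::::[:]::::::…
k=13  q2 h=25  …:::::Z[:]::::::…
k=14  q1 h=24  …::::::[Z]::::::…
k=15  q0 h=25  …::::::[:]::::::…
k=16  q2 h=26  …:::::Z[:]::::::…
k=17  q1 h=25  …::::::[Z]::::::…
k=18  q0 h=26  …::::::[:]::::::…
k=19  q2 h=27  …:::::Z[:]::::::…
k=20  q1 h=26  …::::::[Z]::::::…
k=21  q0 h=27  …::::::[:]::::::…
k=22  q2 h=28  …:::::Z[:]::::::…
k=23  q1 h=27  …::::::[Z]::::::…
k=24  q0 h=28  …::::::[:]::::::…
k=25  q2 h=29  …:::::Z[:]::::::…
k=26  q1 h=28  …::::::[Z]::::::…
k=27  q0 h=29  …::::::[:]::::::…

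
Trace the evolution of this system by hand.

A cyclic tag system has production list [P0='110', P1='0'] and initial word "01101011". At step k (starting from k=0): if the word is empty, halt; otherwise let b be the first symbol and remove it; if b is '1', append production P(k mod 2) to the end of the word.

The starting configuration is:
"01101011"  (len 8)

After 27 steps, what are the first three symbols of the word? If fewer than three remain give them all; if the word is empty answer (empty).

011

[0] "01101011"  (len 8)
[1] "1101011"  (len 7)
[2] "1010110"  (len 7)
[3] "010110110"  (len 9)
[4] "10110110"  (len 8)
[5] "0110110110"  (len 10)
[6] "110110110"  (len 9)
[7] "10110110110"  (len 11)
[8] "01101101100"  (len 11)
[9] "1101101100"  (len 10)
[10] "1011011000"  (len 10)
[11] "011011000110"  (len 12)
[12] "11011000110"  (len 11)
[13] "1011000110110"  (len 13)
[14] "0110001101100"  (len 13)
[15] "110001101100"  (len 12)
[16] "100011011000"  (len 12)
[17] "00011011000110"  (len 14)
[18] "0011011000110"  (len 13)
[19] "011011000110"  (len 12)
[20] "11011000110"  (len 11)
[21] "1011000110110"  (len 13)
[22] "0110001101100"  (len 13)
[23] "110001101100"  (len 12)
[24] "100011011000"  (len 12)
[25] "00011011000110"  (len 14)
[26] "0011011000110"  (len 13)
[27] "011011000110"  (len 12)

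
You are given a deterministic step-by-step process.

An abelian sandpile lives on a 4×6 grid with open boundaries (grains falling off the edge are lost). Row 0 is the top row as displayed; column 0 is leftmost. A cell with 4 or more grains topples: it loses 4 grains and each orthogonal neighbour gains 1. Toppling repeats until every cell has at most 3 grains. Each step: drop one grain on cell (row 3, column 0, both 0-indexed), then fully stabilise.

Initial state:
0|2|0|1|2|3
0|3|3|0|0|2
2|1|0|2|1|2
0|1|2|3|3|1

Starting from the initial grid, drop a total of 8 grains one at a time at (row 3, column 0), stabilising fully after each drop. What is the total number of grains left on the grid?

37

0) 0|2|0|1|2|3
0|3|3|0|0|2
2|1|0|2|1|2
0|1|2|3|3|1
1) 0|2|0|1|2|3
0|3|3|0|0|2
2|1|0|2|1|2
1|1|2|3|3|1
2) 0|2|0|1|2|3
0|3|3|0|0|2
2|1|0|2|1|2
2|1|2|3|3|1
3) 0|2|0|1|2|3
0|3|3|0|0|2
2|1|0|2|1|2
3|1|2|3|3|1
4) 0|2|0|1|2|3
0|3|3|0|0|2
3|1|0|2|1|2
0|2|2|3|3|1
5) 0|2|0|1|2|3
0|3|3|0|0|2
3|1|0|2|1|2
1|2|2|3|3|1
6) 0|2|0|1|2|3
0|3|3|0|0|2
3|1|0|2|1|2
2|2|2|3|3|1
7) 0|2|0|1|2|3
0|3|3|0|0|2
3|1|0|2|1|2
3|2|2|3|3|1
8) 0|2|0|1|2|3
1|3|3|0|0|2
0|2|0|2|1|2
1|3|2|3|3|1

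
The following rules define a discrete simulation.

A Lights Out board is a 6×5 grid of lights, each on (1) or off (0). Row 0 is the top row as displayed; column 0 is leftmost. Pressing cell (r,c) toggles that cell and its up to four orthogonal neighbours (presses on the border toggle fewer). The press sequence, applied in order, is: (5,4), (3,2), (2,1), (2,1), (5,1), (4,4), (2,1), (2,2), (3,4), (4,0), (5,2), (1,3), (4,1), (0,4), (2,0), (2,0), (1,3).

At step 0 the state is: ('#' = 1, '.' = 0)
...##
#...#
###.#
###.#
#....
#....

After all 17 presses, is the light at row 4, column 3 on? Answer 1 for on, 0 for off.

[0] ...##
#...#
###.#
###.#
#....
#....
[1] ...##
#...#
###.#
###.#
#...#
#..##
[2] ...##
#...#
##..#
#..##
#.#.#
#..##
[3] ...##
##..#
..#.#
##.##
#.#.#
#..##
[4] ...##
#...#
##..#
#..##
#.#.#
#..##
[5] ...##
#...#
##..#
#..##
###.#
.####
[6] ...##
#...#
##..#
#..#.
####.
.###.
[7] ...##
##..#
..#.#
##.#.
####.
.###.
[8] ...##
###.#
.#.##
####.
####.
.###.
[9] ...##
###.#
.#.#.
###.#
#####
.###.
[10] ...##
###.#
.#.#.
.##.#
..###
####.
[11] ...##
###.#
.#.#.
.##.#
...##
#....
[12] ....#
##.#.
.#...
.##.#
...##
#....
[13] ....#
##.#.
.#...
..#.#
#####
##...
[14] ...#.
##.##
.#...
..#.#
#####
##...
[15] ...#.
.#.##
#....
#.#.#
#####
##...
[16] ...#.
##.##
.#...
..#.#
#####
##...
[17] .....
###..
.#.#.
..#.#
#####
##...

1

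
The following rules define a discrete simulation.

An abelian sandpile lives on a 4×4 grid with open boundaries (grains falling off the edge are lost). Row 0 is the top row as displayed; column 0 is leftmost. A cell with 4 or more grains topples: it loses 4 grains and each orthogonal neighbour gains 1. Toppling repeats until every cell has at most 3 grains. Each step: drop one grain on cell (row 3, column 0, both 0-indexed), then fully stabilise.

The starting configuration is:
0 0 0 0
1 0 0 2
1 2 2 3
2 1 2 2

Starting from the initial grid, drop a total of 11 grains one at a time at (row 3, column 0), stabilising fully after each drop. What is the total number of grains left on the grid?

21

step 0: 0 0 0 0
1 0 0 2
1 2 2 3
2 1 2 2
step 1: 0 0 0 0
1 0 0 2
1 2 2 3
3 1 2 2
step 2: 0 0 0 0
1 0 0 2
2 2 2 3
0 2 2 2
step 3: 0 0 0 0
1 0 0 2
2 2 2 3
1 2 2 2
step 4: 0 0 0 0
1 0 0 2
2 2 2 3
2 2 2 2
step 5: 0 0 0 0
1 0 0 2
2 2 2 3
3 2 2 2
step 6: 0 0 0 0
1 0 0 2
3 2 2 3
0 3 2 2
step 7: 0 0 0 0
1 0 0 2
3 2 2 3
1 3 2 2
step 8: 0 0 0 0
1 0 0 2
3 2 2 3
2 3 2 2
step 9: 0 0 0 0
1 0 0 2
3 2 2 3
3 3 2 2
step 10: 0 0 0 0
2 1 0 2
1 0 3 3
2 1 3 2
step 11: 0 0 0 0
2 1 0 2
1 0 3 3
3 1 3 2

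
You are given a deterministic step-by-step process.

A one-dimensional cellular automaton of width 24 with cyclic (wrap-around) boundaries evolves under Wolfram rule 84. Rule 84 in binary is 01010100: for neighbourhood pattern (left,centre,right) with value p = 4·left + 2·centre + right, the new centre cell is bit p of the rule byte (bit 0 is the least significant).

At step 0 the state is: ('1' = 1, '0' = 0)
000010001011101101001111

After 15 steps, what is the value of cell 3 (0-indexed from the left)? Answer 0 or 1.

1

0) 000010001011101101001111
1) 100011001000100101100001
2) 110001101100110100110000
3) 011000100110010110011000
4) 001100110011010011001100
5) 000110011001011001100110
6) 000011001101001100110011
7) 100001100101100110011001
8) 110000110100110011001100
9) 011000010110011001100110
10) 001100010011001100110011
11) 100110011001100110011001
12) 110011001100110011001100
13) 011001100110011001100110
14) 001100110011001100110011
15) 100110011001100110011001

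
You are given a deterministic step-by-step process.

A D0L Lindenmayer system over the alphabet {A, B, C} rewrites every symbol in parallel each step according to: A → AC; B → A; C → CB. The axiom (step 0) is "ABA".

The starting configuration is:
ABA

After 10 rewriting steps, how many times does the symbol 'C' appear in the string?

388

t=0: ABA
t=1: ACAAC
t=2: ACCBACACCB
t=3: ACCBCBAACCBACCBCBA
t=4: ACCBCBACBAACACCBCBAACCBCBACBAAC
t=5: ACCBCBACBAACCBAACACCBACCBCBACBAACACCBCBACBAACCBAACACCB
t=6: ACCBCBACBAACCBAACACCBCBAACACCBACCBCBAACCBCBACBAACCBAACACCBACCBCBACBAACCBAACACCBCBAACACCBACCBCBA
t=7: ACCBCBACBAACCBAACACCBCBAACACCBACCBCBACBAACACCBACCBCBAACCBC…CBAACCBAACACCBCBAACACCBACCBCBACBAACACCBACCBCBAACCBCBACBAAC  (len 167)
t=8: ACCBCBACBAACCBAACACCBCBAACACCBACCBCBACBAACACCBACCBCBAACCBC…BCBACBAACCBAACACCBACCBCBAACCBCBACBAACACCBCBACBAACCBAACACCB  (len 293)
t=9: ACCBCBACBAACCBAACACCBCBAACACCBACCBCBACBAACACCBACCBCBAACCBC…ACCBCBACBAACCBAACACCBACCBCBACBAACCBAACACCBCBAACACCBACCBCBA  (len 514)
t=10: ACCBCBACBAACCBAACACCBCBAACACCBACCBCBACBAACACCBACCBCBAACCBC…CBAACCBAACACCBCBAACACCBACCBCBACBAACACCBACCBCBAACCBCBACBAAC  (len 902)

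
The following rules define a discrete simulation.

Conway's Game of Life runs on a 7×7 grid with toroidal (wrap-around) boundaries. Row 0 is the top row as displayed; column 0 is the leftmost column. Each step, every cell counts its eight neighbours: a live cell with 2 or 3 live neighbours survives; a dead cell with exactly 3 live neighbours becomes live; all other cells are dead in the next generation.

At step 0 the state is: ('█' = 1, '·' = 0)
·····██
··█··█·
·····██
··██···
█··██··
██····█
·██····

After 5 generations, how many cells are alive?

[0] ·····██
··█··█·
·····██
··██···
█··██··
██····█
·██····
[1] ·██··██
····█··
··█████
··██·██
█··██·█
···█··█
·██··█·
[2] ███████
██·····
··█···█
·█·····
█······
·█·█··█
·█·███·
[3] ·······
····█··
··█····
██·····
███····
·█·█·██
·······
[4] ·······
·······
·█·····
█······
·······
·█····█
·······
[5] ·······
·······
·······
·······
█······
·······
·······

1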